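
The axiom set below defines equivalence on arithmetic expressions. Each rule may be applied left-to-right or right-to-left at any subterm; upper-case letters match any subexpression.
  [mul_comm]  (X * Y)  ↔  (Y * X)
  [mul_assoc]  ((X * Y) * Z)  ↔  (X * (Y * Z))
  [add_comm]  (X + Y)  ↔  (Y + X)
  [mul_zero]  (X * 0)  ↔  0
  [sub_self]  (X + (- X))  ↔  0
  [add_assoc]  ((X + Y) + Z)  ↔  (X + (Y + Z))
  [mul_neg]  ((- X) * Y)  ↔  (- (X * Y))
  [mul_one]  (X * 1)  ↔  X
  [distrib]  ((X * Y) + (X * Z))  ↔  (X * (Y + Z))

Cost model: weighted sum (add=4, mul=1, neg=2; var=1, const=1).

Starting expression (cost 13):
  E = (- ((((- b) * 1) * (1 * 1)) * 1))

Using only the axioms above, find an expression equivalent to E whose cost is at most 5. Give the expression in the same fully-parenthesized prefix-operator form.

(- (- b))   [cost 5]

(1) ((- b) * 1)  =[mul_one →]=  (- b)    ⊢ (- (((- b) * (1 * 1)) * 1))
(2) (1 * 1)  =[mul_one →]=  1    ⊢ (- (((- b) * 1) * 1))
(3) (((- b) * 1) * 1)  =[mul_one →]=  ((- b) * 1)    ⊢ (- ((- b) * 1))
(4) ((- b) * 1)  =[mul_neg →]=  (- (b * 1))    ⊢ (- (- (b * 1)))
(5) (b * 1)  =[mul_one →]=  b    ⊢ cost 5, within 5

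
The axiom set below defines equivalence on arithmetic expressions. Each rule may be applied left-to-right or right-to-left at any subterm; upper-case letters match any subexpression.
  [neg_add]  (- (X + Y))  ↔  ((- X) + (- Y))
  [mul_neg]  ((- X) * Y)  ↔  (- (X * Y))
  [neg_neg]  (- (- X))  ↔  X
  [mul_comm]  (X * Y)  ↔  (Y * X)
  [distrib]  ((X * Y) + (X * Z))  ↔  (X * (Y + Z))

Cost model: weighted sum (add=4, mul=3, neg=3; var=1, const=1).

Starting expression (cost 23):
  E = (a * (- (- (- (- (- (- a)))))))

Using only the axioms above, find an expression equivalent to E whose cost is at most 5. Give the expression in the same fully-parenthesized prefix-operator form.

1. [neg_neg →] (- (- (- (- a))))  →  (- (- a));  E = (a * (- (- (- (- a)))))
2. [neg_neg →] (- (- (- (- a))))  →  (- (- a));  E = (a * (- (- a)))
3. [neg_neg →] (- (- a))  →  a;  cost 5 ≤ 5, done

(a * a)   [cost 5]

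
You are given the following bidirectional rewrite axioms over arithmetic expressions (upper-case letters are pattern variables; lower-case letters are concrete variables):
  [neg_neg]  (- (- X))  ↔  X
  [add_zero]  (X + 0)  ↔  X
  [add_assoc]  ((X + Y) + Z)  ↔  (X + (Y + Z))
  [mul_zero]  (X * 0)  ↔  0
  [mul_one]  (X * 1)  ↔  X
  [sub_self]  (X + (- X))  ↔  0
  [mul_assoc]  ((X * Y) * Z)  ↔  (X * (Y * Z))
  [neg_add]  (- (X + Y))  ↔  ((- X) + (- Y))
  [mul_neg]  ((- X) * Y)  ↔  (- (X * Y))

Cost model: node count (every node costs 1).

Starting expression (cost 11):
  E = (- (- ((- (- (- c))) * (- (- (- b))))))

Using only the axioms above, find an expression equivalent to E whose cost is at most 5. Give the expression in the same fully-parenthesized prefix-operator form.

((- c) * (- b))   [cost 5]

1. [neg_neg →] (- (- ((- (- (- c))) * (- (- (- b))))))  →  ((- (- (- c))) * (- (- (- b))))
2. [neg_neg →] (- (- (- b)))  →  (- b);  E = ((- (- (- c))) * (- b))
3. [neg_neg →] (- (- c))  →  c;  cost 5 ≤ 5, done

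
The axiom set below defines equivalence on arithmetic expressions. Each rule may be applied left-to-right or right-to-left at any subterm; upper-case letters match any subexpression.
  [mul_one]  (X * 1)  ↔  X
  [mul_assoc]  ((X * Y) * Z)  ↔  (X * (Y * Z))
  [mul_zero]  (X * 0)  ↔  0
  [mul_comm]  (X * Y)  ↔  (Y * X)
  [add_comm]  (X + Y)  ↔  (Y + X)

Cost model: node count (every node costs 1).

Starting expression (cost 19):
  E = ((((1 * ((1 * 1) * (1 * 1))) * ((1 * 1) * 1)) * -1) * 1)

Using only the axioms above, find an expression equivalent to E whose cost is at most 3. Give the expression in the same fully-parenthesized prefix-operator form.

(1 * -1)   [cost 3]

(1) ((((1 * ((1 * 1) * (1 * 1))) * ((1 * 1) * 1)) * -1) * 1)  =[mul_assoc →]=  (((1 * ((1 * 1) * (1 * 1))) * ((1 * 1) * 1)) * (-1 * 1))
(2) ((1 * 1) * 1)  =[mul_one →]=  (1 * 1)    ⊢ (((1 * ((1 * 1) * (1 * 1))) * (1 * 1)) * (-1 * 1))
(3) (1 * 1)  =[mul_one →]=  1    ⊢ (((1 * ((1 * 1) * (1 * 1))) * 1) * (-1 * 1))
(4) (1 * 1)  =[mul_one →]=  1    ⊢ (((1 * ((1 * 1) * 1)) * 1) * (-1 * 1))
(5) ((1 * 1) * 1)  =[mul_one →]=  (1 * 1)    ⊢ (((1 * (1 * 1)) * 1) * (-1 * 1))
(6) (1 * 1)  =[mul_one →]=  1    ⊢ (((1 * 1) * 1) * (-1 * 1))
(7) (-1 * 1)  =[mul_one →]=  -1    ⊢ (((1 * 1) * 1) * -1)
(8) (1 * 1)  =[mul_one →]=  1    ⊢ ((1 * 1) * -1)
(9) (1 * 1)  =[mul_one →]=  1    ⊢ cost 3, within 3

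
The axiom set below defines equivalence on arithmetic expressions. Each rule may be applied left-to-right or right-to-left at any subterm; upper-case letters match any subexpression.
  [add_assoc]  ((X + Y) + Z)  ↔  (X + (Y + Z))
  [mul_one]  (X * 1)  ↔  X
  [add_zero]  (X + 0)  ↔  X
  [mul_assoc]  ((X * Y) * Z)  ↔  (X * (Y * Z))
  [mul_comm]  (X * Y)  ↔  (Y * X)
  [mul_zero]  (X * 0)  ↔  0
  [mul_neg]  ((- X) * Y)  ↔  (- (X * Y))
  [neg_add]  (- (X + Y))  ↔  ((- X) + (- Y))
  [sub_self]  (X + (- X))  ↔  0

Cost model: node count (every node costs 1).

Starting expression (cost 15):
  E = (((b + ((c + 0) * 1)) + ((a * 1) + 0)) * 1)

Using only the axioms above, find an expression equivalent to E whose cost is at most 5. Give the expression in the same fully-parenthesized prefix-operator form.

1. [add_zero →] (c + 0)  →  c;  E = (((b + (c * 1)) + ((a * 1) + 0)) * 1)
2. [mul_one →] (((b + (c * 1)) + ((a * 1) + 0)) * 1)  →  ((b + (c * 1)) + ((a * 1) + 0))
3. [mul_one →] (c * 1)  →  c;  E = ((b + c) + ((a * 1) + 0))
4. [mul_one →] (a * 1)  →  a;  E = ((b + c) + (a + 0))
5. [add_zero →] (a + 0)  →  a;  cost 5 ≤ 5, done

((b + c) + a)   [cost 5]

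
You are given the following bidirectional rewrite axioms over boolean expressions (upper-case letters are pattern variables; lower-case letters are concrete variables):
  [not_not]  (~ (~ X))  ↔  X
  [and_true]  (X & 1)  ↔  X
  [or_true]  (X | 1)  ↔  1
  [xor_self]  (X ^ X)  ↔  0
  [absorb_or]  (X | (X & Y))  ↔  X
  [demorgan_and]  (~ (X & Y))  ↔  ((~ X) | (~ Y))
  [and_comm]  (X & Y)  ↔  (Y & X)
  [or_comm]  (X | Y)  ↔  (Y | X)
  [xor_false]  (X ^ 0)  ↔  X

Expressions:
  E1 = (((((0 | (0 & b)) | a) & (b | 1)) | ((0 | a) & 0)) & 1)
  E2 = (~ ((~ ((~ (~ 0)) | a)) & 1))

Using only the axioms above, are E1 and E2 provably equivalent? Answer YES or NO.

step 1: absorb_or (→) rewrites (0 | (0 & b)) into 0, now ((((0 | a) & (b | 1)) | ((0 | a) & 0)) & 1)
step 2: and_true (→) rewrites ((((0 | a) & (b | 1)) | ((0 | a) & 0)) & 1) into (((0 | a) & (b | 1)) | ((0 | a) & 0))
step 3: or_true (→) rewrites (b | 1) into 1, now (((0 | a) & 1) | ((0 | a) & 0))
step 4: and_true (→) rewrites ((0 | a) & 1) into (0 | a), now ((0 | a) | ((0 | a) & 0))
step 5: absorb_or (→) rewrites ((0 | a) | ((0 | a) & 0)) into (0 | a)
step 6: not_not (←) rewrites (0 | a) into (~ (~ (0 | a)))
step 7: and_true (←) rewrites (~ (0 | a)) into ((~ (0 | a)) & 1), now (~ ((~ (0 | a)) & 1))
step 8: not_not (←) rewrites 0 into (~ (~ 0)), which is E2

YES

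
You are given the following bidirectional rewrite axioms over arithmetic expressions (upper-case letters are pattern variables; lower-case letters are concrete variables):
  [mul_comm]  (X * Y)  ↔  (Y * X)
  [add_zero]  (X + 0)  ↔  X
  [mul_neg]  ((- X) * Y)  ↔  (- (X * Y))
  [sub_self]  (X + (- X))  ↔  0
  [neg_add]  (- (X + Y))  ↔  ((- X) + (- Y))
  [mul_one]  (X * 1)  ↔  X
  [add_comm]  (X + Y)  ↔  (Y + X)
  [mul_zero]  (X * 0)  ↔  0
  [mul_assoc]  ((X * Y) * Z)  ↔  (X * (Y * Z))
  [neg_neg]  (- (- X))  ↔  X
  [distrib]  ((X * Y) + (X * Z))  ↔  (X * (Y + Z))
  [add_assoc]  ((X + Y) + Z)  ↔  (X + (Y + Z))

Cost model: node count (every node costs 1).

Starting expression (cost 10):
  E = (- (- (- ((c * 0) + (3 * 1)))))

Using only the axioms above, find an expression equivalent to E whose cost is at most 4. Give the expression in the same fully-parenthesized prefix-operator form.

(- (0 + 3))   [cost 4]

step 1: mul_zero (→) rewrites (c * 0) into 0, now (- (- (- (0 + (3 * 1)))))
step 2: mul_one (→) rewrites (3 * 1) into 3, now (- (- (- (0 + 3))))
step 3: neg_neg (→) rewrites (- (- (0 + 3))) into (0 + 3), reaching cost 4 (bound 4)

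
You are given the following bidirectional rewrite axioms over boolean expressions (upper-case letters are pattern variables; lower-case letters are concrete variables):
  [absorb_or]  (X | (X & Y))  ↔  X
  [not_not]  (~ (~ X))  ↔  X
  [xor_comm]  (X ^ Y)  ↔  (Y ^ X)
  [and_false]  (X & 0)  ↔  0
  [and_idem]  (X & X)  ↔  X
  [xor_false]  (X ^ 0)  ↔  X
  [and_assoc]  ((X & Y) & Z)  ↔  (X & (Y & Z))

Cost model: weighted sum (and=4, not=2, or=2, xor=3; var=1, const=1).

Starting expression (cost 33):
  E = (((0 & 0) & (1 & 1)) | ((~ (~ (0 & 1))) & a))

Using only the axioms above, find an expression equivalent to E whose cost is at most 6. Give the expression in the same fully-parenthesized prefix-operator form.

(0 & 1)   [cost 6]

step 1: not_not (→) rewrites (~ (~ (0 & 1))) into (0 & 1), now (((0 & 0) & (1 & 1)) | ((0 & 1) & a))
step 2: and_idem (→) rewrites (1 & 1) into 1, now (((0 & 0) & 1) | ((0 & 1) & a))
step 3: and_idem (→) rewrites (0 & 0) into 0, now ((0 & 1) | ((0 & 1) & a))
step 4: absorb_or (→) rewrites ((0 & 1) | ((0 & 1) & a)) into (0 & 1), reaching cost 6 (bound 6)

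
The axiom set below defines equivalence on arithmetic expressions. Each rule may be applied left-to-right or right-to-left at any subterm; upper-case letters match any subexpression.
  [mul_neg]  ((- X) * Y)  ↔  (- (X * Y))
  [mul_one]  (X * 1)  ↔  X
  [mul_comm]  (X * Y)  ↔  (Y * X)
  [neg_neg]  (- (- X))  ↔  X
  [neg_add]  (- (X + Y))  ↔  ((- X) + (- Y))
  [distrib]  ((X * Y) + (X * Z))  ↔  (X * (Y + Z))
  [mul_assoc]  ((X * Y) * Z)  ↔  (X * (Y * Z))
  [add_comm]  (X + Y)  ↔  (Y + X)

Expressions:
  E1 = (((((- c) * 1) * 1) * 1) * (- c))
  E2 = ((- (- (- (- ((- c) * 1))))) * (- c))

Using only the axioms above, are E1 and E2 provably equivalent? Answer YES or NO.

YES

1. [mul_one →] ((- c) * 1)  →  (- c);  E1 = ((((- c) * 1) * 1) * (- c))
2. [mul_one →] ((- c) * 1)  →  (- c);  E1 = (((- c) * 1) * (- c))
3. [mul_one →] ((- c) * 1)  →  (- c);  E1 = ((- c) * (- c))
4. [neg_neg ←] c  →  (- (- c));  E1 = ((- (- (- c))) * (- c))
5. [neg_neg ←] (- c)  →  (- (- (- c)));  E1 = ((- (- (- (- (- c))))) * (- c))
6. [mul_one ←] (- c)  →  ((- c) * 1);  this is E2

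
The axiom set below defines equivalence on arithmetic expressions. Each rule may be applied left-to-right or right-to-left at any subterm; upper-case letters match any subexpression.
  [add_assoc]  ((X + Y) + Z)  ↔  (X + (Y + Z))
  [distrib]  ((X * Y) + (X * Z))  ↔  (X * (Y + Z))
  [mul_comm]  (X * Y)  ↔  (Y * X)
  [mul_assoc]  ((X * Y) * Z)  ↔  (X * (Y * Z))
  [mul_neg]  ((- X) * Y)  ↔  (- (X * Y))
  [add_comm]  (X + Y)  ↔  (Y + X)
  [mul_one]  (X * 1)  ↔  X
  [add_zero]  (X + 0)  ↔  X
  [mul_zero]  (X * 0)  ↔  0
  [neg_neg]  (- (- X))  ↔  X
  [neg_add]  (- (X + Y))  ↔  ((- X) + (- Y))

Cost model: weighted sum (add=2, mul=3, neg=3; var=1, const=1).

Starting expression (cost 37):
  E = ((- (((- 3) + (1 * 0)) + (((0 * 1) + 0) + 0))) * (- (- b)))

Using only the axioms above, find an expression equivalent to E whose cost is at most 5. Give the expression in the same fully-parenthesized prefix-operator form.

(b * 3)   [cost 5]

step 1: add_zero (→) rewrites ((0 * 1) + 0) into (0 * 1), now ((- (((- 3) + (1 * 0)) + ((0 * 1) + 0))) * (- (- b)))
step 2: mul_comm (→) rewrites (1 * 0) into (0 * 1), now ((- (((- 3) + (0 * 1)) + ((0 * 1) + 0))) * (- (- b)))
step 3: add_zero (→) rewrites ((0 * 1) + 0) into (0 * 1), now ((- (((- 3) + (0 * 1)) + (0 * 1))) * (- (- b)))
step 4: neg_neg (→) rewrites (- (- b)) into b, now ((- (((- 3) + (0 * 1)) + (0 * 1))) * b)
step 5: mul_one (→) rewrites (0 * 1) into 0, now ((- (((- 3) + 0) + (0 * 1))) * b)
step 6: mul_one (→) rewrites (0 * 1) into 0, now ((- (((- 3) + 0) + 0)) * b)
step 7: add_zero (→) rewrites ((- 3) + 0) into (- 3), now ((- ((- 3) + 0)) * b)
step 8: add_zero (→) rewrites ((- 3) + 0) into (- 3), now ((- (- 3)) * b)
step 9: mul_comm (→) rewrites ((- (- 3)) * b) into (b * (- (- 3)))
step 10: neg_neg (→) rewrites (- (- 3)) into 3, reaching cost 5 (bound 5)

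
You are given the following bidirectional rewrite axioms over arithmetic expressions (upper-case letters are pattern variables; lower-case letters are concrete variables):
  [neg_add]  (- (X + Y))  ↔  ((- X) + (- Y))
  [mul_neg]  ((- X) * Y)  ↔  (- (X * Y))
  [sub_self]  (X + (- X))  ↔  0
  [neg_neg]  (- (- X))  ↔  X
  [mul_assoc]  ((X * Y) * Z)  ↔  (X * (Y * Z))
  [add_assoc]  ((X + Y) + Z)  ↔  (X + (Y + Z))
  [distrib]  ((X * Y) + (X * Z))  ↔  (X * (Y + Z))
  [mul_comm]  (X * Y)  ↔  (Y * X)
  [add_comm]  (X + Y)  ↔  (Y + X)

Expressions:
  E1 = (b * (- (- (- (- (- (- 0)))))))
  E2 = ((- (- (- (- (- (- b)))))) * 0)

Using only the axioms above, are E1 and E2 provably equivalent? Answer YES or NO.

1. [neg_neg →] (- (- (- (- (- (- 0))))))  →  (- (- (- (- 0))));  E1 = (b * (- (- (- (- 0)))))
2. [neg_neg →] (- (- (- (- 0))))  →  (- (- 0));  E1 = (b * (- (- 0)))
3. [neg_neg →] (- (- 0))  →  0;  E1 = (b * 0)
4. [neg_neg ←] b  →  (- (- b));  E1 = ((- (- b)) * 0)
5. [neg_neg ←] (- b)  →  (- (- (- b)));  E1 = ((- (- (- (- b)))) * 0)
6. [neg_neg ←] (- (- b))  →  (- (- (- (- b))));  this is E2

YES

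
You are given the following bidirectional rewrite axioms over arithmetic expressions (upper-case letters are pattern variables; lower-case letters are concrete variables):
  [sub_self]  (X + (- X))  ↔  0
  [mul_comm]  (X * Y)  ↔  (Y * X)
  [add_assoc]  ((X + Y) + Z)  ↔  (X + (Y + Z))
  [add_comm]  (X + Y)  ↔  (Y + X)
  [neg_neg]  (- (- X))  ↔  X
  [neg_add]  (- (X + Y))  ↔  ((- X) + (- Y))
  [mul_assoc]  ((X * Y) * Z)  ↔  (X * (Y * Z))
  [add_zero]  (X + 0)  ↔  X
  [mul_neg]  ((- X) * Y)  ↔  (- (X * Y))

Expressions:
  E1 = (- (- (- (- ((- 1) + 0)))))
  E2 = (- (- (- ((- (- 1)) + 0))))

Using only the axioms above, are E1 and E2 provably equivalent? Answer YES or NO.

YES

1. [add_zero →] ((- 1) + 0)  →  (- 1);  E1 = (- (- (- (- (- 1)))))
2. [neg_neg →] (- (- 1))  →  1;  E1 = (- (- (- 1)))
3. [add_zero ←] (- (- 1))  →  ((- (- 1)) + 0);  E1 = (- ((- (- 1)) + 0))
4. [neg_neg ←] (- ((- (- 1)) + 0))  →  (- (- (- ((- (- 1)) + 0))));  this is E2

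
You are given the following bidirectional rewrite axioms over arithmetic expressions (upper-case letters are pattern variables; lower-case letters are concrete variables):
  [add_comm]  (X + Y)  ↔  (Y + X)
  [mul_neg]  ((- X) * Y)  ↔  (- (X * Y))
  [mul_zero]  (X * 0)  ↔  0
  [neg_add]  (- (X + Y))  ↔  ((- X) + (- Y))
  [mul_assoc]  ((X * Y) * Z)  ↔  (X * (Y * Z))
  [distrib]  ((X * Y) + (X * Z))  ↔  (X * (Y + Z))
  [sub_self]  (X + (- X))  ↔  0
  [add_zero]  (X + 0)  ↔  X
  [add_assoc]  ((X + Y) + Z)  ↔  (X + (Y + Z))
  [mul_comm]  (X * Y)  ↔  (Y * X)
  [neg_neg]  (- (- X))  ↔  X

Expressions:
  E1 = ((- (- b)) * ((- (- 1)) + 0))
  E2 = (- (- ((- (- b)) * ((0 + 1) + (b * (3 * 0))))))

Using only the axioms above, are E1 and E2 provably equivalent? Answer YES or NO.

1. [neg_neg →] (- (- 1))  →  1;  E1 = ((- (- b)) * (1 + 0))
2. [add_zero ←] 1  →  (1 + 0);  E1 = ((- (- b)) * ((1 + 0) + 0))
3. [neg_neg ←] ((- (- b)) * ((1 + 0) + 0))  →  (- (- ((- (- b)) * ((1 + 0) + 0))))
4. [mul_zero ←] 0  →  (b * 0);  E1 = (- (- ((- (- b)) * ((1 + 0) + (b * 0)))))
5. [add_comm →] (1 + 0)  →  (0 + 1);  E1 = (- (- ((- (- b)) * ((0 + 1) + (b * 0)))))
6. [mul_zero ←] 0  →  (3 * 0);  this is E2

YES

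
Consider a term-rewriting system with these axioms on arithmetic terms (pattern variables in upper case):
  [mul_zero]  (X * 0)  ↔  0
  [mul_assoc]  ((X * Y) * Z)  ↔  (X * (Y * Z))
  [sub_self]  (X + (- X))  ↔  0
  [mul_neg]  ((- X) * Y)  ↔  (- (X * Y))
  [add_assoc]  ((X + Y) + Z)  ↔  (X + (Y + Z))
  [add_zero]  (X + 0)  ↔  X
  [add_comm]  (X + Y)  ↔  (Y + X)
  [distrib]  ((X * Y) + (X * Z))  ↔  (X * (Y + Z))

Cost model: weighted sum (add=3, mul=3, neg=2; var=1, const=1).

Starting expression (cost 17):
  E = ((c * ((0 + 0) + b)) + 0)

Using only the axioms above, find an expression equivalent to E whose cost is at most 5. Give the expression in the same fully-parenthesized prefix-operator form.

step 1: add_zero (→) rewrites ((c * ((0 + 0) + b)) + 0) into (c * ((0 + 0) + b))
step 2: add_zero (→) rewrites (0 + 0) into 0, now (c * (0 + b))
step 3: add_comm (→) rewrites (0 + b) into (b + 0), now (c * (b + 0))
step 4: add_zero (→) rewrites (b + 0) into b, reaching cost 5 (bound 5)

(c * b)   [cost 5]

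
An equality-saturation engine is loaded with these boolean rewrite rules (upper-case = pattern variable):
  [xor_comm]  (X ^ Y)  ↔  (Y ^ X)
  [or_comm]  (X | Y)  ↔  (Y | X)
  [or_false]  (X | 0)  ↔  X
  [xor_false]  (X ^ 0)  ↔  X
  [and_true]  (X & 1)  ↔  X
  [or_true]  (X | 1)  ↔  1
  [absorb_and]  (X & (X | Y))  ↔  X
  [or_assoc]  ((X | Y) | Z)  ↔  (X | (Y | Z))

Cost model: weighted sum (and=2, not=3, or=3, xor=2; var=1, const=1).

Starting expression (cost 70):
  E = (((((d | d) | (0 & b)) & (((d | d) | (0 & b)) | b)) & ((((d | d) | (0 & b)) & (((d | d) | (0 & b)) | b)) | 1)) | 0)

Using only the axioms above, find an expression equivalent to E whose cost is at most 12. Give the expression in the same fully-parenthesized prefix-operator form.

1. [or_false →] (((((d | d) | (0 & b)) & (((d | d) | (0 & b)) | b)) & ((((d | d) | (0 & b)) & (((d | d) | (0 & b)) | b)) | 1)) | 0)  →  ((((d | d) | (0 & b)) & (((d | d) | (0 & b)) | b)) & ((((d | d) | (0 & b)) & (((d | d) | (0 & b)) | b)) | 1))
2. [absorb_and →] ((((d | d) | (0 & b)) & (((d | d) | (0 & b)) | b)) & ((((d | d) | (0 & b)) & (((d | d) | (0 & b)) | b)) | 1))  →  (((d | d) | (0 & b)) & (((d | d) | (0 & b)) | b))
3. [absorb_and →] (((d | d) | (0 & b)) & (((d | d) | (0 & b)) | b))  →  ((d | d) | (0 & b));  cost 12 ≤ 12, done

((d | d) | (0 & b))   [cost 12]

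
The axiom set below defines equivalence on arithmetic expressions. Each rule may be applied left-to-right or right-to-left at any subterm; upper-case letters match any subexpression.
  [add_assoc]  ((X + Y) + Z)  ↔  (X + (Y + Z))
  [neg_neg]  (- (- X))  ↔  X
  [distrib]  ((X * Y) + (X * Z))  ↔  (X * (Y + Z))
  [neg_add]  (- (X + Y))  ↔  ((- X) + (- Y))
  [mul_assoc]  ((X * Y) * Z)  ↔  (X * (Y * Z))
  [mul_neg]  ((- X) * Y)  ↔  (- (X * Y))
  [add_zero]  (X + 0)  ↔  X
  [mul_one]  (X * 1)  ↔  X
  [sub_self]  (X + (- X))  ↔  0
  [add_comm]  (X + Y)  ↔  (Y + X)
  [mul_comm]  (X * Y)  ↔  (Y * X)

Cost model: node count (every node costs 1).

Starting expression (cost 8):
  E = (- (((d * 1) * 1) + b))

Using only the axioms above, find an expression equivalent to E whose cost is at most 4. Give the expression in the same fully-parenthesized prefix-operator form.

1. [mul_one →] ((d * 1) * 1)  →  (d * 1);  E = (- ((d * 1) + b))
2. [mul_one →] (d * 1)  →  d;  cost 4 ≤ 4, done

(- (d + b))   [cost 4]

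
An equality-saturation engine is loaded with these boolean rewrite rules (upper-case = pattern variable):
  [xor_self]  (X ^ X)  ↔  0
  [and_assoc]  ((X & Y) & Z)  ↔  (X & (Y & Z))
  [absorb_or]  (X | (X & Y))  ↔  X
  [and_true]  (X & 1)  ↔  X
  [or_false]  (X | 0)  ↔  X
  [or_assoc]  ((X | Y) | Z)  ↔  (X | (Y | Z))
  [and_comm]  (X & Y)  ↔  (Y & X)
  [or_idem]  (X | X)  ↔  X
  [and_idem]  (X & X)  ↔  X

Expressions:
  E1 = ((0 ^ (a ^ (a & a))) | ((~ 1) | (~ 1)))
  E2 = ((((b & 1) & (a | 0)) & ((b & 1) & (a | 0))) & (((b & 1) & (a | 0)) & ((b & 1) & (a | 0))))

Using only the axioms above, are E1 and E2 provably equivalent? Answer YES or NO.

NO

All listed rules preserve value, hence provable equivalence implies equal values everywhere; look for a separating assignment.
a=1, b=1 gives E1 ↦ 0, E2 ↦ 1; values differ ⇒ not provably equivalent.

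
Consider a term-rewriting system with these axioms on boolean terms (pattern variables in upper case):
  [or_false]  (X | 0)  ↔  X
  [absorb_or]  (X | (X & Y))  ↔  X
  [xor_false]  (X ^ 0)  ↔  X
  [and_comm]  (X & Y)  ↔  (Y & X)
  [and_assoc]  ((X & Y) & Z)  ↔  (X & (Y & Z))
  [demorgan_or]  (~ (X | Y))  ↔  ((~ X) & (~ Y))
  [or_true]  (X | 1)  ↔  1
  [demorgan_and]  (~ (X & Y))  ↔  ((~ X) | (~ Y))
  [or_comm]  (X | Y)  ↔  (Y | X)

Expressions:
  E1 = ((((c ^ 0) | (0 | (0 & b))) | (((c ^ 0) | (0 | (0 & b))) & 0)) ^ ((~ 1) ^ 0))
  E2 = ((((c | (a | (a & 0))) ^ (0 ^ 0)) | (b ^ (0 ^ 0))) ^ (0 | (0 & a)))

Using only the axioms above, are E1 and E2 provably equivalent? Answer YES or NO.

NO

All listed rules preserve value, hence provable equivalence implies equal values everywhere; look for a separating assignment.
a=0, b=1, c=0 gives E1 ↦ 0, E2 ↦ 1; values differ ⇒ not provably equivalent.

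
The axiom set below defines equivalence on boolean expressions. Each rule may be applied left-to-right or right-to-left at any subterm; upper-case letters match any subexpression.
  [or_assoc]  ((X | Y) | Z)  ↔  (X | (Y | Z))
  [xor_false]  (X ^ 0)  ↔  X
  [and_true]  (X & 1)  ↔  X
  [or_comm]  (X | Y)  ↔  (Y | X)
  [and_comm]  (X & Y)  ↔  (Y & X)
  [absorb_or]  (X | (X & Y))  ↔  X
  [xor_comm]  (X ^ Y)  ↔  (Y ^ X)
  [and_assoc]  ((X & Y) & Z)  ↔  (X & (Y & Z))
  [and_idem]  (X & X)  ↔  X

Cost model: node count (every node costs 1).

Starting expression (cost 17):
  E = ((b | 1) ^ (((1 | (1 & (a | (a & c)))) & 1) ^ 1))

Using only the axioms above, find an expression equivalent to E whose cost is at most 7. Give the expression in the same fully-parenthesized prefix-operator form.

(1) ((1 | (1 & (a | (a & c)))) & 1)  =[and_true →]=  (1 | (1 & (a | (a & c))))    ⊢ ((b | 1) ^ ((1 | (1 & (a | (a & c)))) ^ 1))
(2) (a | (a & c))  =[absorb_or →]=  a    ⊢ ((b | 1) ^ ((1 | (1 & a)) ^ 1))
(3) (1 | (1 & a))  =[absorb_or →]=  1    ⊢ cost 7, within 7

((b | 1) ^ (1 ^ 1))   [cost 7]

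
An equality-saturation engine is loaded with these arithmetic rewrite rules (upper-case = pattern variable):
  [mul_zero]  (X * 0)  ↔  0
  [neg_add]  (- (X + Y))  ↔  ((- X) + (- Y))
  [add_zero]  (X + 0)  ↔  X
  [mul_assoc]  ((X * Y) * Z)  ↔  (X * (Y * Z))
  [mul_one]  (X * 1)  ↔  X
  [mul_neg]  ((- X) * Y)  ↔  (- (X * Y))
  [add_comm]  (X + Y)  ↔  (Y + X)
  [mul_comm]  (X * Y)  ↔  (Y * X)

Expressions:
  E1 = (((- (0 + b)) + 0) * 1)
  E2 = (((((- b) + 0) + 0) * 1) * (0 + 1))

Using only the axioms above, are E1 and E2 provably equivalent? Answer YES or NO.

YES

step 1: add_zero (→) rewrites ((- (0 + b)) + 0) into (- (0 + b)), now ((- (0 + b)) * 1)
step 2: add_comm (→) rewrites (0 + b) into (b + 0), now ((- (b + 0)) * 1)
step 3: mul_one (→) rewrites ((- (b + 0)) * 1) into (- (b + 0))
step 4: add_zero (→) rewrites (b + 0) into b, now (- b)
step 5: mul_one (←) rewrites (- b) into ((- b) * 1)
step 6: add_zero (←) rewrites 1 into (1 + 0), now ((- b) * (1 + 0))
step 7: add_zero (←) rewrites (- b) into ((- b) + 0), now (((- b) + 0) * (1 + 0))
step 8: mul_one (←) rewrites ((- b) + 0) into (((- b) + 0) * 1), now ((((- b) + 0) * 1) * (1 + 0))
step 9: add_comm (→) rewrites (1 + 0) into (0 + 1), now ((((- b) + 0) * 1) * (0 + 1))
step 10: add_zero (←) rewrites (- b) into ((- b) + 0), which is E2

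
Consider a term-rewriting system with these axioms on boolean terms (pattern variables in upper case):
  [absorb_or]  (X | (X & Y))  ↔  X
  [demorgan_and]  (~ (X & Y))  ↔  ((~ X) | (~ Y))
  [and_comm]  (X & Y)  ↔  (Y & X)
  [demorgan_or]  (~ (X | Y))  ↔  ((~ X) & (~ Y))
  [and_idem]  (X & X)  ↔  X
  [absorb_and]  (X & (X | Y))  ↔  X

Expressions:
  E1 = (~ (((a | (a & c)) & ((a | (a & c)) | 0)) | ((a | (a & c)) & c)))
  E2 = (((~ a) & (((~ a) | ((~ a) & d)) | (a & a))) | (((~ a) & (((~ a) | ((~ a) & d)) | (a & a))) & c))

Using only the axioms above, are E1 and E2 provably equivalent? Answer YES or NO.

YES

step 1: absorb_and (→) rewrites ((a | (a & c)) & ((a | (a & c)) | 0)) into (a | (a & c)), now (~ ((a | (a & c)) | ((a | (a & c)) & c)))
step 2: absorb_or (→) rewrites ((a | (a & c)) | ((a | (a & c)) & c)) into (a | (a & c)), now (~ (a | (a & c)))
step 3: absorb_or (→) rewrites (a | (a & c)) into a, now (~ a)
step 4: absorb_and (←) rewrites (~ a) into ((~ a) & ((~ a) | a))
step 5: and_idem (←) rewrites a into (a & a), now ((~ a) & ((~ a) | (a & a)))
step 6: absorb_or (←) rewrites (~ a) into ((~ a) | ((~ a) & d)), now ((~ a) & (((~ a) | ((~ a) & d)) | (a & a)))
step 7: absorb_or (←) rewrites ((~ a) & (((~ a) | ((~ a) & d)) | (a & a))) into (((~ a) & (((~ a) | ((~ a) & d)) | (a & a))) | (((~ a) & (((~ a) | ((~ a) & d)) | (a & a))) & c)), which is E2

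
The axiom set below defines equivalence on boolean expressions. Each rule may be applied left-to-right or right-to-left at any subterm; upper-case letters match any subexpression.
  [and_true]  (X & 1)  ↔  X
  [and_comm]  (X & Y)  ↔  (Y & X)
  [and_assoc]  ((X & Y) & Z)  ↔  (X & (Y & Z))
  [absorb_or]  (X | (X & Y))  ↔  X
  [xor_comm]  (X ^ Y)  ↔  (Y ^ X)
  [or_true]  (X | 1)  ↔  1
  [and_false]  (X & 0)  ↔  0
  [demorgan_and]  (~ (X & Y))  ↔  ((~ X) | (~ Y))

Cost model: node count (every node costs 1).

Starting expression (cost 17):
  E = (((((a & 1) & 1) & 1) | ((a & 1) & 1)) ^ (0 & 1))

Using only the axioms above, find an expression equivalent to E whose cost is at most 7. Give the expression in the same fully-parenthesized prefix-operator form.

(1) ((a & 1) & 1)  =[and_true →]=  (a & 1)    ⊢ ((((a & 1) & 1) | ((a & 1) & 1)) ^ (0 & 1))
(2) (a & 1)  =[and_true →]=  a    ⊢ (((a & 1) | ((a & 1) & 1)) ^ (0 & 1))
(3) ((a & 1) | ((a & 1) & 1))  =[absorb_or →]=  (a & 1)    ⊢ cost 7, within 7

((a & 1) ^ (0 & 1))   [cost 7]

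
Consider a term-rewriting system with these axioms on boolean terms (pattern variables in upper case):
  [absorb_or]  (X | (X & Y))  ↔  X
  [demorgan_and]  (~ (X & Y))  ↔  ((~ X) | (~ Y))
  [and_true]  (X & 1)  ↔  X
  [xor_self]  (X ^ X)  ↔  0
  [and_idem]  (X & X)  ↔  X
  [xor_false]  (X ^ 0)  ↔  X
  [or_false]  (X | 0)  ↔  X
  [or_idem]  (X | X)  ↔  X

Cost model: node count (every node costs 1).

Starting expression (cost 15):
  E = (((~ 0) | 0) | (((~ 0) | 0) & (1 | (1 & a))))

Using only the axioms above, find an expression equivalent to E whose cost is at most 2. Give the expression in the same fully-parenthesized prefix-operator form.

(~ 0)   [cost 2]

1. [absorb_or →] (1 | (1 & a))  →  1;  E = (((~ 0) | 0) | (((~ 0) | 0) & 1))
2. [absorb_or →] (((~ 0) | 0) | (((~ 0) | 0) & 1))  →  ((~ 0) | 0)
3. [or_false →] ((~ 0) | 0)  →  (~ 0);  cost 2 ≤ 2, done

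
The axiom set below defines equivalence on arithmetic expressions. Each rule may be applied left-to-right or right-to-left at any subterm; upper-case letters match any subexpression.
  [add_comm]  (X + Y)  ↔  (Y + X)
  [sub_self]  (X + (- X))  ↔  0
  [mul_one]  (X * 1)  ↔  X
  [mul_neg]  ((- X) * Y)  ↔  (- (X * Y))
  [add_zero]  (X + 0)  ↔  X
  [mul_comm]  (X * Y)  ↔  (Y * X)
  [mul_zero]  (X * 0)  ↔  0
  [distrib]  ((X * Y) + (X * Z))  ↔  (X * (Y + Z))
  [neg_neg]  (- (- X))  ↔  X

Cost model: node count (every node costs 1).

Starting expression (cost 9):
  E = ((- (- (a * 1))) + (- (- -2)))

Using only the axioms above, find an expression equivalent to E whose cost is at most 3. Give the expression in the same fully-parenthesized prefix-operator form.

(a + -2)   [cost 3]

(1) (- (- -2))  =[neg_neg →]=  -2    ⊢ ((- (- (a * 1))) + -2)
(2) (- (- (a * 1)))  =[neg_neg →]=  (a * 1)    ⊢ ((a * 1) + -2)
(3) (a * 1)  =[mul_one →]=  a    ⊢ cost 3, within 3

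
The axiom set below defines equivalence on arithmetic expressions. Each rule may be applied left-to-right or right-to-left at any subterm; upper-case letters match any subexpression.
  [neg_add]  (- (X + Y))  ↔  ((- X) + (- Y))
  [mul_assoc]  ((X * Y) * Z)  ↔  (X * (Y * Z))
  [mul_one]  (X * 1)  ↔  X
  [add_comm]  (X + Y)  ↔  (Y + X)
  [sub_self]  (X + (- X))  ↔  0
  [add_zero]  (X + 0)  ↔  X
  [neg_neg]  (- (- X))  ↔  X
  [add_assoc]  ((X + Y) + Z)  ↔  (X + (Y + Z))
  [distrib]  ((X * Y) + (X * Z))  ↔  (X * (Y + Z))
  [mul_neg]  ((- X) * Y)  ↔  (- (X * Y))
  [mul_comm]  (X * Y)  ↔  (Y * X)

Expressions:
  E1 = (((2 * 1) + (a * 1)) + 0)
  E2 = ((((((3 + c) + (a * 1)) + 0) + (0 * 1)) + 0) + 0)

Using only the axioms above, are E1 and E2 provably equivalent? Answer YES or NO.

All listed rules preserve value, hence provable equivalence implies equal values everywhere; look for a separating assignment.
a=0, c=0 gives E1 ↦ 2, E2 ↦ 3; values differ ⇒ not provably equivalent.

NO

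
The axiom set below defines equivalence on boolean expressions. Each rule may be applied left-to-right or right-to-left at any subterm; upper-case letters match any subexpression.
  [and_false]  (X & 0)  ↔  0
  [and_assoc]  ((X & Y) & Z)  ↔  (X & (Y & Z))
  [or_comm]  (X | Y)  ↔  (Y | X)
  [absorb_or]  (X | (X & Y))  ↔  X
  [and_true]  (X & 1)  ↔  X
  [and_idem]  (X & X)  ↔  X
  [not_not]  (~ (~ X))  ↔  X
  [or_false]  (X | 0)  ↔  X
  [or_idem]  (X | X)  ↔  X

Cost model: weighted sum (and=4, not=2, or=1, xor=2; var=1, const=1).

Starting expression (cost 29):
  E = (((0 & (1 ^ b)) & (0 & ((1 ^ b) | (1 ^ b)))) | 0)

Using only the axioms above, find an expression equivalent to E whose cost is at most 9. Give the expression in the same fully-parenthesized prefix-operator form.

1. [or_idem →] ((1 ^ b) | (1 ^ b))  →  (1 ^ b);  E = (((0 & (1 ^ b)) & (0 & (1 ^ b))) | 0)
2. [and_idem →] ((0 & (1 ^ b)) & (0 & (1 ^ b)))  →  (0 & (1 ^ b));  E = ((0 & (1 ^ b)) | 0)
3. [or_false →] ((0 & (1 ^ b)) | 0)  →  (0 & (1 ^ b));  cost 9 ≤ 9, done

(0 & (1 ^ b))   [cost 9]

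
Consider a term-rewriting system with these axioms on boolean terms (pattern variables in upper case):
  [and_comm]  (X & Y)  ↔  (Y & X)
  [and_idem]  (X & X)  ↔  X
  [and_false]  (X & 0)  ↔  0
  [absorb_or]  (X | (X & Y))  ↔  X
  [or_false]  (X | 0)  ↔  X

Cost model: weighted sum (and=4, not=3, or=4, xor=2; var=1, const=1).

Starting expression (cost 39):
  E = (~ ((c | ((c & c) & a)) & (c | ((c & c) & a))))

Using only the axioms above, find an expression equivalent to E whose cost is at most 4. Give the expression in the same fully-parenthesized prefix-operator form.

step 1: and_idem (→) rewrites ((c | ((c & c) & a)) & (c | ((c & c) & a))) into (c | ((c & c) & a)), now (~ (c | ((c & c) & a)))
step 2: and_idem (→) rewrites (c & c) into c, now (~ (c | (c & a)))
step 3: absorb_or (→) rewrites (c | (c & a)) into c, reaching cost 4 (bound 4)

(~ c)   [cost 4]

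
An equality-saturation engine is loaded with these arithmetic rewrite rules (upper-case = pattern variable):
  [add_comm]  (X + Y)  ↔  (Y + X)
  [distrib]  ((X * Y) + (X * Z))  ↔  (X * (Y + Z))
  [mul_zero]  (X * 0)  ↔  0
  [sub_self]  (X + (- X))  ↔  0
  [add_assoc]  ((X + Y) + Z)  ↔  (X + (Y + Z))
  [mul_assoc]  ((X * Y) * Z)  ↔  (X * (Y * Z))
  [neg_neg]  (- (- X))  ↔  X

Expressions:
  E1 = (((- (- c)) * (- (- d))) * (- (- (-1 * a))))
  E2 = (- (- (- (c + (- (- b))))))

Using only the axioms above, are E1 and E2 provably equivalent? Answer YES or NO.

NO

Every axiom is a valid identity, so a rewrite proof would force E1 and E2 to agree under every assignment.
At a=0, b=0, c=1, d=0: E1 = 0 but E2 = -1; they differ, so no derivation exists.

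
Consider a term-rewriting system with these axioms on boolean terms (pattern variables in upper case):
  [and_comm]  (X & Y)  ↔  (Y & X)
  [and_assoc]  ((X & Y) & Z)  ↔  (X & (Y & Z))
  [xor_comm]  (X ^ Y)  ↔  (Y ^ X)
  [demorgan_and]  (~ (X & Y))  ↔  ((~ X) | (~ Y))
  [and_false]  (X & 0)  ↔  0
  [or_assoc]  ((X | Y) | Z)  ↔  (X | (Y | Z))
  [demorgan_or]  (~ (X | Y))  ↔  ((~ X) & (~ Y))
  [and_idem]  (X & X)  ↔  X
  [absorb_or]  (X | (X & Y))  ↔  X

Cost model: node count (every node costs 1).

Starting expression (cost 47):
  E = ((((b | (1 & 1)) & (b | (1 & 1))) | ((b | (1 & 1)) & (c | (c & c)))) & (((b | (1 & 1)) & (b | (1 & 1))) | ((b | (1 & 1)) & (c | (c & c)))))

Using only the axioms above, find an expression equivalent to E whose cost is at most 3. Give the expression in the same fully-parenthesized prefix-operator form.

(1) ((((b | (1 & 1)) & (b | (1 & 1))) | ((b | (1 & 1)) & (c | (c & c)))) & (((b | (1 & 1)) & (b | (1 & 1))) | ((b | (1 & 1)) & (c | (c & c)))))  =[and_idem →]=  (((b | (1 & 1)) & (b | (1 & 1))) | ((b | (1 & 1)) & (c | (c & c))))
(2) (c | (c & c))  =[absorb_or →]=  c    ⊢ (((b | (1 & 1)) & (b | (1 & 1))) | ((b | (1 & 1)) & c))
(3) ((b | (1 & 1)) & (b | (1 & 1)))  =[and_idem →]=  (b | (1 & 1))    ⊢ ((b | (1 & 1)) | ((b | (1 & 1)) & c))
(4) ((b | (1 & 1)) | ((b | (1 & 1)) & c))  =[absorb_or →]=  (b | (1 & 1))
(5) (1 & 1)  =[and_idem →]=  1    ⊢ cost 3, within 3

(b | 1)   [cost 3]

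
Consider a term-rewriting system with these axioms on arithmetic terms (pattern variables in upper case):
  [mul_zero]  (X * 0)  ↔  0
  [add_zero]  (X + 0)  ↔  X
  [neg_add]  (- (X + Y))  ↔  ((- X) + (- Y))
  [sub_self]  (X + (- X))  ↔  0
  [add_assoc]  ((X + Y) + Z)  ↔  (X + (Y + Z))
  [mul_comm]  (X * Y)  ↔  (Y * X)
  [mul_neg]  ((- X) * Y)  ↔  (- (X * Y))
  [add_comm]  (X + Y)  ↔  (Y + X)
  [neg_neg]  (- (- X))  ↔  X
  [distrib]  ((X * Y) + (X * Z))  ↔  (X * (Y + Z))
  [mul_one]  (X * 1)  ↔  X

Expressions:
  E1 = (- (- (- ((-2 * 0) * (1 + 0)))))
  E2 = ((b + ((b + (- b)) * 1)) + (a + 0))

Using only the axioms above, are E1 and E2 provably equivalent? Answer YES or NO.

All listed rules preserve value, hence provable equivalence implies equal values everywhere; look for a separating assignment.
a=0, b=1 gives E1 ↦ 0, E2 ↦ 1; values differ ⇒ not provably equivalent.

NO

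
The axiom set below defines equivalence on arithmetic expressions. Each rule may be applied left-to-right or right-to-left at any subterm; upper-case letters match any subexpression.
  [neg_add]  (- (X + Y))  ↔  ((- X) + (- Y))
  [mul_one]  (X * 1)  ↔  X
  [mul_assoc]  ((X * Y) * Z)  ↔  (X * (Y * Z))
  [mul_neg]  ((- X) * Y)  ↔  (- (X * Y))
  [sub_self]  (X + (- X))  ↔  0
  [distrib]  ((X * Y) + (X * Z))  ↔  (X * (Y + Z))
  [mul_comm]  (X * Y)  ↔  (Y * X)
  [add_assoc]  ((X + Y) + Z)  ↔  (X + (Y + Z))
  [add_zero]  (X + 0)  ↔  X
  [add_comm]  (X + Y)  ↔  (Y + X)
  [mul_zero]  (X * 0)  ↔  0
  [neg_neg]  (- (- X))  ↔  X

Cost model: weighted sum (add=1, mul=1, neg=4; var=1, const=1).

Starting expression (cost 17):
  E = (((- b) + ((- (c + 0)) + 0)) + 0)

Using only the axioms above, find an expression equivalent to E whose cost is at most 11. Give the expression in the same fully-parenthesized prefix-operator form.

step 1: add_zero (→) rewrites (c + 0) into c, now (((- b) + ((- c) + 0)) + 0)
step 2: add_zero (→) rewrites ((- c) + 0) into (- c), now (((- b) + (- c)) + 0)
step 3: add_zero (→) rewrites (((- b) + (- c)) + 0) into ((- b) + (- c)), reaching cost 11 (bound 11)

((- b) + (- c))   [cost 11]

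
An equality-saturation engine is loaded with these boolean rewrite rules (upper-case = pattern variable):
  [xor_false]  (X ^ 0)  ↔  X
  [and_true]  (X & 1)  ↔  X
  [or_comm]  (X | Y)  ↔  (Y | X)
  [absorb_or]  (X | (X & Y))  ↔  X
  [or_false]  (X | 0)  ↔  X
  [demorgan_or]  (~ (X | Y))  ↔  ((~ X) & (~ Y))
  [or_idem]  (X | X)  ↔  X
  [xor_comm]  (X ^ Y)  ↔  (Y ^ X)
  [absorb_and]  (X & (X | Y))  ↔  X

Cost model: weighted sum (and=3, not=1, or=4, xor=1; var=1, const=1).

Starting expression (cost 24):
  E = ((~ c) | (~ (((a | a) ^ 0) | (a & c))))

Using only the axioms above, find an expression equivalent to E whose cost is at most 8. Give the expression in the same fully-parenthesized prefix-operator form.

((~ c) | (~ a))   [cost 8]

1. [xor_false →] ((a | a) ^ 0)  →  (a | a);  E = ((~ c) | (~ ((a | a) | (a & c))))
2. [or_idem →] (a | a)  →  a;  E = ((~ c) | (~ (a | (a & c))))
3. [absorb_or →] (a | (a & c))  →  a;  cost 8 ≤ 8, done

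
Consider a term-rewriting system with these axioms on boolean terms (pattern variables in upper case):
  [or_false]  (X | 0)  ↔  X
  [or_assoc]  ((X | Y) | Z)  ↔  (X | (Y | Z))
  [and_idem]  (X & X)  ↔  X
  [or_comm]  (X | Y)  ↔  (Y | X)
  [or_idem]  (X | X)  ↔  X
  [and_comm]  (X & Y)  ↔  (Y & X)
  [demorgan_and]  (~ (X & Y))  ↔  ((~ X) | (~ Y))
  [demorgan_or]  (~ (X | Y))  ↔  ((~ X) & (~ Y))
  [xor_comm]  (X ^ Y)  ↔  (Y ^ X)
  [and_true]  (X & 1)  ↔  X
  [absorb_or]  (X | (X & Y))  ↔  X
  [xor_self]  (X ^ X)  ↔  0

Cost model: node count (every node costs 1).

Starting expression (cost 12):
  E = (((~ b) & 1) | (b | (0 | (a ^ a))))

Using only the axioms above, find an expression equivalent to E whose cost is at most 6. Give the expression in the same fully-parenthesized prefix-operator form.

(1) (a ^ a)  =[xor_self →]=  0    ⊢ (((~ b) & 1) | (b | (0 | 0)))
(2) (0 | 0)  =[or_false →]=  0    ⊢ (((~ b) & 1) | (b | 0))
(3) ((~ b) & 1)  =[and_true →]=  (~ b)    ⊢ cost 6, within 6

((~ b) | (b | 0))   [cost 6]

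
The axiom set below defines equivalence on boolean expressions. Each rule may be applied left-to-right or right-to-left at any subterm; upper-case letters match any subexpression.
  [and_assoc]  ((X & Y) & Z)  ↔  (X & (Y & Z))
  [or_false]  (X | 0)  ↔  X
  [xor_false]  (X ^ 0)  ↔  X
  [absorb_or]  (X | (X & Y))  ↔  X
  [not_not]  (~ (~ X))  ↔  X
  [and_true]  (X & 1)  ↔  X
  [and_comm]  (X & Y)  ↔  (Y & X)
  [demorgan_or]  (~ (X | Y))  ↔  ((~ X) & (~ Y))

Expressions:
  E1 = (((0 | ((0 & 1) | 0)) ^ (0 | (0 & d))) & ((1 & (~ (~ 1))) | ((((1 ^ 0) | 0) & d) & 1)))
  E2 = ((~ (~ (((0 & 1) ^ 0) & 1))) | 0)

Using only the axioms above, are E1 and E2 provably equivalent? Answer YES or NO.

step 1: and_true (→) rewrites ((((1 ^ 0) | 0) & d) & 1) into (((1 ^ 0) | 0) & d), now (((0 | ((0 & 1) | 0)) ^ (0 | (0 & d))) & ((1 & (~ (~ 1))) | (((1 ^ 0) | 0) & d)))
step 2: or_false (→) rewrites ((1 ^ 0) | 0) into (1 ^ 0), now (((0 | ((0 & 1) | 0)) ^ (0 | (0 & d))) & ((1 & (~ (~ 1))) | ((1 ^ 0) & d)))
step 3: absorb_or (→) rewrites (0 | (0 & d)) into 0, now (((0 | ((0 & 1) | 0)) ^ 0) & ((1 & (~ (~ 1))) | ((1 ^ 0) & d)))
step 4: or_false (→) rewrites ((0 & 1) | 0) into (0 & 1), now (((0 | (0 & 1)) ^ 0) & ((1 & (~ (~ 1))) | ((1 ^ 0) & d)))
step 5: xor_false (→) rewrites (1 ^ 0) into 1, now (((0 | (0 & 1)) ^ 0) & ((1 & (~ (~ 1))) | (1 & d)))
step 6: not_not (→) rewrites (~ (~ 1)) into 1, now (((0 | (0 & 1)) ^ 0) & ((1 & 1) | (1 & d)))
step 7: xor_false (→) rewrites ((0 | (0 & 1)) ^ 0) into (0 | (0 & 1)), now ((0 | (0 & 1)) & ((1 & 1) | (1 & d)))
step 8: and_true (→) rewrites (1 & 1) into 1, now ((0 | (0 & 1)) & (1 | (1 & d)))
step 9: absorb_or (→) rewrites (1 | (1 & d)) into 1, now ((0 | (0 & 1)) & 1)
step 10: and_true (→) rewrites ((0 | (0 & 1)) & 1) into (0 | (0 & 1))
step 11: and_true (→) rewrites (0 & 1) into 0, now (0 | 0)
step 12: xor_false (←) rewrites 0 into (0 ^ 0), now ((0 ^ 0) | 0)
step 13: not_not (←) rewrites (0 ^ 0) into (~ (~ (0 ^ 0))), now ((~ (~ (0 ^ 0))) | 0)
step 14: and_true (←) rewrites (0 ^ 0) into ((0 ^ 0) & 1), now ((~ (~ ((0 ^ 0) & 1))) | 0)
step 15: and_true (←) rewrites 0 into (0 & 1), which is E2

YES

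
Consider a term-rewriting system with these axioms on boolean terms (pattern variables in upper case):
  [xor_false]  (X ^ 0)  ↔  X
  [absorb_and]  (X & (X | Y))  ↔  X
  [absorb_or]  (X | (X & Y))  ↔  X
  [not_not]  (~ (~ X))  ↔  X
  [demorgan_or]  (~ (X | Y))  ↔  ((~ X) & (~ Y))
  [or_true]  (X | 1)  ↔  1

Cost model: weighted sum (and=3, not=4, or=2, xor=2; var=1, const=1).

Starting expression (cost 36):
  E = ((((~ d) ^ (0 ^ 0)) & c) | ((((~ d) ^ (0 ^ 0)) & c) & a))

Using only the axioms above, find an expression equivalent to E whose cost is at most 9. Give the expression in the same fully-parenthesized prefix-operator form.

(1) ((((~ d) ^ (0 ^ 0)) & c) | ((((~ d) ^ (0 ^ 0)) & c) & a))  =[absorb_or →]=  (((~ d) ^ (0 ^ 0)) & c)
(2) (0 ^ 0)  =[xor_false →]=  0    ⊢ (((~ d) ^ 0) & c)
(3) ((~ d) ^ 0)  =[xor_false →]=  (~ d)    ⊢ cost 9, within 9

((~ d) & c)   [cost 9]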